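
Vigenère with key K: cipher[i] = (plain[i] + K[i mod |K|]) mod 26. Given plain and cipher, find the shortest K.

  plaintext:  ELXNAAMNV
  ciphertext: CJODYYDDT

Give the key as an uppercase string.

YYRQ

  i= 0: C-E = 24 → Y
  i= 1: J-L = 24 → Y
  i= 2: O-X = 17 → R
  i= 3: D-N = 16 → Q
  i= 4: Y-A = 24 → Y
  i= 5: Y-A = 24 → Y
  i= 6: D-M = 17 → R
  i= 7: D-N = 16 → Q
  i= 8: T-V = 24 → Y
  shifts repeat with period 4: YYRQ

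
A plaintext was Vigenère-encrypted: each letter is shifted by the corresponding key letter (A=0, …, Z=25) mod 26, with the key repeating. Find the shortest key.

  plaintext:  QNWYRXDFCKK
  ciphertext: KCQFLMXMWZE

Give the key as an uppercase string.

  i= 0: K-Q = 20 → U
  i= 1: C-N = 15 → P
  i= 2: Q-W = 20 → U
  i= 3: F-Y =  7 → H
  i= 4: L-R = 20 → U
  i= 5: M-X = 15 → P
  i= 6: X-D = 20 → U
  i= 7: M-F =  7 → H
  i= 8: W-C = 20 → U
  i= 9: Z-K = 15 → P
  i=10: E-K = 20 → U
  shifts repeat with period 4: UPUH

UPUH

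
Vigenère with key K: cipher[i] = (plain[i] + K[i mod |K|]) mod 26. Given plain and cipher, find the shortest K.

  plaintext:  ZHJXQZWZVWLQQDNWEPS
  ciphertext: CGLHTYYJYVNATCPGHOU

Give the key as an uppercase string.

  i= 0: C-Z =  3 → D
  i= 1: G-H = 25 → Z
  i= 2: L-J =  2 → C
  i= 3: H-X = 10 → K
  i= 4: T-Q =  3 → D
  i= 5: Y-Z = 25 → Z
  i= 6: Y-W =  2 → C
  i= 7: J-Z = 10 → K
  i= 8: Y-V =  3 → D
  i= 9: V-W = 25 → Z
  i=10: N-L =  2 → C
  i=11: A-Q = 10 → K
  i=12: T-Q =  3 → D
  i=13: C-D = 25 → Z
  i=14: P-N =  2 → C
  i=15: G-W = 10 → K
  i=16: H-E =  3 → D
  i=17: O-P = 25 → Z
  i=18: U-S =  2 → C
  shifts repeat with period 4: DZCK

DZCK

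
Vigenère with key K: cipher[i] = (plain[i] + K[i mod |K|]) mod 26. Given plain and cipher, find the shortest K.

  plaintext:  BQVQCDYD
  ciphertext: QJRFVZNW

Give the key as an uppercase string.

PTW

  i= 0: Q-B = 15 → P
  i= 1: J-Q = 19 → T
  i= 2: R-V = 22 → W
  i= 3: F-Q = 15 → P
  i= 4: V-C = 19 → T
  i= 5: Z-D = 22 → W
  i= 6: N-Y = 15 → P
  i= 7: W-D = 19 → T
  shifts repeat with period 3: PTW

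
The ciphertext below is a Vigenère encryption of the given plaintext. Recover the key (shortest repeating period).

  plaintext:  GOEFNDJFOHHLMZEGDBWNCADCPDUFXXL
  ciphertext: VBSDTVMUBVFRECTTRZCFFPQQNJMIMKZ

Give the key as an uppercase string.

PNOYGSD

  i= 0: V-G = 15 → P
  i= 1: B-O = 13 → N
  i= 2: S-E = 14 → O
  i= 3: D-F = 24 → Y
  i= 4: T-N =  6 → G
  i= 5: V-D = 18 → S
  i= 6: M-J =  3 → D
  i= 7: U-F = 15 → P
  i= 8: B-O = 13 → N
  i= 9: V-H = 14 → O
  i=10: F-H = 24 → Y
  i=11: R-L =  6 → G
  i=12: E-M = 18 → S
  i=13: C-Z =  3 → D
  i=14: T-E = 15 → P
  i=15: T-G = 13 → N
  i=16: R-D = 14 → O
  i=17: Z-B = 24 → Y
  i=18: C-W =  6 → G
  i=19: F-N = 18 → S
  i=20: F-C =  3 → D
  i=21: P-A = 15 → P
  i=22: Q-D = 13 → N
  i=23: Q-C = 14 → O
  i=24: N-P = 24 → Y
  i=25: J-D =  6 → G
  i=26: M-U = 18 → S
  i=27: I-F =  3 → D
  i=28: M-X = 15 → P
  i=29: K-X = 13 → N
  i=30: Z-L = 14 → O
  shifts repeat with period 7: PNOYGSD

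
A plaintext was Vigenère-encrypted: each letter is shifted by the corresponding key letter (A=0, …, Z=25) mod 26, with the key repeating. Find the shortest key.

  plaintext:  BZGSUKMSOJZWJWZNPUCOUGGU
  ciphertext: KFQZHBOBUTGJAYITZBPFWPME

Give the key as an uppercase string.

  i= 0: K-B =  9 → J
  i= 1: F-Z =  6 → G
  i= 2: Q-G = 10 → K
  i= 3: Z-S =  7 → H
  i= 4: H-U = 13 → N
  i= 5: B-K = 17 → R
  i= 6: O-M =  2 → C
  i= 7: B-S =  9 → J
  i= 8: U-O =  6 → G
  i= 9: T-J = 10 → K
  i=10: G-Z =  7 → H
  i=11: J-W = 13 → N
  i=12: A-J = 17 → R
  i=13: Y-W =  2 → C
  i=14: I-Z =  9 → J
  i=15: T-N =  6 → G
  i=16: Z-P = 10 → K
  i=17: B-U =  7 → H
  i=18: P-C = 13 → N
  i=19: F-O = 17 → R
  i=20: W-U =  2 → C
  i=21: P-G =  9 → J
  i=22: M-G =  6 → G
  i=23: E-U = 10 → K
  shifts repeat with period 7: JGKHNRC

JGKHNRC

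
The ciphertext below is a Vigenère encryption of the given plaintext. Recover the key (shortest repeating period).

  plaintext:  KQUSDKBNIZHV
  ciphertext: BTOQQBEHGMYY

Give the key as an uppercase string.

  i= 0: B-K = 17 → R
  i= 1: T-Q =  3 → D
  i= 2: O-U = 20 → U
  i= 3: Q-S = 24 → Y
  i= 4: Q-D = 13 → N
  i= 5: B-K = 17 → R
  i= 6: E-B =  3 → D
  i= 7: H-N = 20 → U
  i= 8: G-I = 24 → Y
  i= 9: M-Z = 13 → N
  i=10: Y-H = 17 → R
  i=11: Y-V =  3 → D
  shifts repeat with period 5: RDUYN

RDUYN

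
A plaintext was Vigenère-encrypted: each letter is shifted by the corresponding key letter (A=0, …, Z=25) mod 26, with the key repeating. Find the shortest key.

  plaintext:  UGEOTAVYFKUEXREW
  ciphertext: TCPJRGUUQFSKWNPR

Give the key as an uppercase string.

  i= 0: T-U = 25 → Z
  i= 1: C-G = 22 → W
  i= 2: P-E = 11 → L
  i= 3: J-O = 21 → V
  i= 4: R-T = 24 → Y
  i= 5: G-A =  6 → G
  i= 6: U-V = 25 → Z
  i= 7: U-Y = 22 → W
  i= 8: Q-F = 11 → L
  i= 9: F-K = 21 → V
  i=10: S-U = 24 → Y
  i=11: K-E =  6 → G
  i=12: W-X = 25 → Z
  i=13: N-R = 22 → W
  i=14: P-E = 11 → L
  i=15: R-W = 21 → V
  shifts repeat with period 6: ZWLVYG

ZWLVYG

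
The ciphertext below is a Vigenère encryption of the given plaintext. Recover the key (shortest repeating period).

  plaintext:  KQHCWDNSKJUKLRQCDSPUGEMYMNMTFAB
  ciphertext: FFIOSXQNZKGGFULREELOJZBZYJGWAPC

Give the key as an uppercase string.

VPBMWUD

  i= 0: F-K = 21 → V
  i= 1: F-Q = 15 → P
  i= 2: I-H =  1 → B
  i= 3: O-C = 12 → M
  i= 4: S-W = 22 → W
  i= 5: X-D = 20 → U
  i= 6: Q-N =  3 → D
  i= 7: N-S = 21 → V
  i= 8: Z-K = 15 → P
  i= 9: K-J =  1 → B
  i=10: G-U = 12 → M
  i=11: G-K = 22 → W
  i=12: F-L = 20 → U
  i=13: U-R =  3 → D
  i=14: L-Q = 21 → V
  i=15: R-C = 15 → P
  i=16: E-D =  1 → B
  i=17: E-S = 12 → M
  i=18: L-P = 22 → W
  i=19: O-U = 20 → U
  i=20: J-G =  3 → D
  i=21: Z-E = 21 → V
  i=22: B-M = 15 → P
  i=23: Z-Y =  1 → B
  i=24: Y-M = 12 → M
  i=25: J-N = 22 → W
  i=26: G-M = 20 → U
  i=27: W-T =  3 → D
  i=28: A-F = 21 → V
  i=29: P-A = 15 → P
  i=30: C-B =  1 → B
  shifts repeat with period 7: VPBMWUD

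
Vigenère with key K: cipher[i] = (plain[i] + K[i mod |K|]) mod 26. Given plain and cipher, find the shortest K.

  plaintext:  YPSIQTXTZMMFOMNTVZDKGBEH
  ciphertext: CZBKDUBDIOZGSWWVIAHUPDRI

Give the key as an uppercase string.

EKJCNB

  i= 0: C-Y =  4 → E
  i= 1: Z-P = 10 → K
  i= 2: B-S =  9 → J
  i= 3: K-I =  2 → C
  i= 4: D-Q = 13 → N
  i= 5: U-T =  1 → B
  i= 6: B-X =  4 → E
  i= 7: D-T = 10 → K
  i= 8: I-Z =  9 → J
  i= 9: O-M =  2 → C
  i=10: Z-M = 13 → N
  i=11: G-F =  1 → B
  i=12: S-O =  4 → E
  i=13: W-M = 10 → K
  i=14: W-N =  9 → J
  i=15: V-T =  2 → C
  i=16: I-V = 13 → N
  i=17: A-Z =  1 → B
  i=18: H-D =  4 → E
  i=19: U-K = 10 → K
  i=20: P-G =  9 → J
  i=21: D-B =  2 → C
  i=22: R-E = 13 → N
  i=23: I-H =  1 → B
  shifts repeat with period 6: EKJCNB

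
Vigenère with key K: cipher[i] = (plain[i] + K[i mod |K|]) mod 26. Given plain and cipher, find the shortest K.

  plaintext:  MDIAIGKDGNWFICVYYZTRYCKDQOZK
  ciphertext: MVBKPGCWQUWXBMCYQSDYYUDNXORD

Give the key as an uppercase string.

  i= 0: M-M =  0 → A
  i= 1: V-D = 18 → S
  i= 2: B-I = 19 → T
  i= 3: K-A = 10 → K
  i= 4: P-I =  7 → H
  i= 5: G-G =  0 → A
  i= 6: C-K = 18 → S
  i= 7: W-D = 19 → T
  i= 8: Q-G = 10 → K
  i= 9: U-N =  7 → H
  i=10: W-W =  0 → A
  i=11: X-F = 18 → S
  i=12: B-I = 19 → T
  i=13: M-C = 10 → K
  i=14: C-V =  7 → H
  i=15: Y-Y =  0 → A
  i=16: Q-Y = 18 → S
  i=17: S-Z = 19 → T
  i=18: D-T = 10 → K
  i=19: Y-R =  7 → H
  i=20: Y-Y =  0 → A
  i=21: U-C = 18 → S
  i=22: D-K = 19 → T
  i=23: N-D = 10 → K
  i=24: X-Q =  7 → H
  i=25: O-O =  0 → A
  i=26: R-Z = 18 → S
  i=27: D-K = 19 → T
  shifts repeat with period 5: ASTKH

ASTKH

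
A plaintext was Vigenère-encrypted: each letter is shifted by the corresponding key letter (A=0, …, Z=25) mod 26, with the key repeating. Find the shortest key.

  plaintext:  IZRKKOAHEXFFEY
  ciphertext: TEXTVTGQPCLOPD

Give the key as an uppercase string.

  i= 0: T-I = 11 → L
  i= 1: E-Z =  5 → F
  i= 2: X-R =  6 → G
  i= 3: T-K =  9 → J
  i= 4: V-K = 11 → L
  i= 5: T-O =  5 → F
  i= 6: G-A =  6 → G
  i= 7: Q-H =  9 → J
  i= 8: P-E = 11 → L
  i= 9: C-X =  5 → F
  i=10: L-F =  6 → G
  i=11: O-F =  9 → J
  i=12: P-E = 11 → L
  i=13: D-Y =  5 → F
  shifts repeat with period 4: LFGJ

LFGJ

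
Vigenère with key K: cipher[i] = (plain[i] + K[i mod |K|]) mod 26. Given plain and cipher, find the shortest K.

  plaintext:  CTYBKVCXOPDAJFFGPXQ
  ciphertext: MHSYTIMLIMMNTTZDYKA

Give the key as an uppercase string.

  i= 0: M-C = 10 → K
  i= 1: H-T = 14 → O
  i= 2: S-Y = 20 → U
  i= 3: Y-B = 23 → X
  i= 4: T-K =  9 → J
  i= 5: I-V = 13 → N
  i= 6: M-C = 10 → K
  i= 7: L-X = 14 → O
  i= 8: I-O = 20 → U
  i= 9: M-P = 23 → X
  i=10: M-D =  9 → J
  i=11: N-A = 13 → N
  i=12: T-J = 10 → K
  i=13: T-F = 14 → O
  i=14: Z-F = 20 → U
  i=15: D-G = 23 → X
  i=16: Y-P =  9 → J
  i=17: K-X = 13 → N
  i=18: A-Q = 10 → K
  shifts repeat with period 6: KOUXJN

KOUXJN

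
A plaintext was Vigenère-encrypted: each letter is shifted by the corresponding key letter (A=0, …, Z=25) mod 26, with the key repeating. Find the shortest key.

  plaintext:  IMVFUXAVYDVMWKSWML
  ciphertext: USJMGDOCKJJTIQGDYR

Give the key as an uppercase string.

  i= 0: U-I = 12 → M
  i= 1: S-M =  6 → G
  i= 2: J-V = 14 → O
  i= 3: M-F =  7 → H
  i= 4: G-U = 12 → M
  i= 5: D-X =  6 → G
  i= 6: O-A = 14 → O
  i= 7: C-V =  7 → H
  i= 8: K-Y = 12 → M
  i= 9: J-D =  6 → G
  i=10: J-V = 14 → O
  i=11: T-M =  7 → H
  i=12: I-W = 12 → M
  i=13: Q-K =  6 → G
  i=14: G-S = 14 → O
  i=15: D-W =  7 → H
  i=16: Y-M = 12 → M
  i=17: R-L =  6 → G
  shifts repeat with period 4: MGOH

MGOH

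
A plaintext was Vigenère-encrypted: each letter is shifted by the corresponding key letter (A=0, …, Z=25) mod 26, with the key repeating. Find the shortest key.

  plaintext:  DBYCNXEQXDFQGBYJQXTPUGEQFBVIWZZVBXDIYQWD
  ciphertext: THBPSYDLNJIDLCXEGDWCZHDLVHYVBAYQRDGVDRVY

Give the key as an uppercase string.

QGDNFBZV

  i= 0: T-D = 16 → Q
  i= 1: H-B =  6 → G
  i= 2: B-Y =  3 → D
  i= 3: P-C = 13 → N
  i= 4: S-N =  5 → F
  i= 5: Y-X =  1 → B
  i= 6: D-E = 25 → Z
  i= 7: L-Q = 21 → V
  i= 8: N-X = 16 → Q
  i= 9: J-D =  6 → G
  i=10: I-F =  3 → D
  i=11: D-Q = 13 → N
  i=12: L-G =  5 → F
  i=13: C-B =  1 → B
  i=14: X-Y = 25 → Z
  i=15: E-J = 21 → V
  i=16: G-Q = 16 → Q
  i=17: D-X =  6 → G
  i=18: W-T =  3 → D
  i=19: C-P = 13 → N
  i=20: Z-U =  5 → F
  i=21: H-G =  1 → B
  i=22: D-E = 25 → Z
  i=23: L-Q = 21 → V
  i=24: V-F = 16 → Q
  i=25: H-B =  6 → G
  i=26: Y-V =  3 → D
  i=27: V-I = 13 → N
  i=28: B-W =  5 → F
  i=29: A-Z =  1 → B
  i=30: Y-Z = 25 → Z
  i=31: Q-V = 21 → V
  i=32: R-B = 16 → Q
  i=33: D-X =  6 → G
  i=34: G-D =  3 → D
  i=35: V-I = 13 → N
  i=36: D-Y =  5 → F
  i=37: R-Q =  1 → B
  i=38: V-W = 25 → Z
  i=39: Y-D = 21 → V
  shifts repeat with period 8: QGDNFBZV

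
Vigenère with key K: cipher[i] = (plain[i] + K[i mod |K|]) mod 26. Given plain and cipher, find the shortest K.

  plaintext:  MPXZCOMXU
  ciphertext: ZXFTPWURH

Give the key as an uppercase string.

NIIU

  i= 0: Z-M = 13 → N
  i= 1: X-P =  8 → I
  i= 2: F-X =  8 → I
  i= 3: T-Z = 20 → U
  i= 4: P-C = 13 → N
  i= 5: W-O =  8 → I
  i= 6: U-M =  8 → I
  i= 7: R-X = 20 → U
  i= 8: H-U = 13 → N
  shifts repeat with period 4: NIIU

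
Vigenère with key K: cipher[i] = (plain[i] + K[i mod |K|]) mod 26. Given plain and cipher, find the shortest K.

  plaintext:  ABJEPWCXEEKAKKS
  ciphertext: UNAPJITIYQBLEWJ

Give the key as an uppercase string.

UMRL

  i= 0: U-A = 20 → U
  i= 1: N-B = 12 → M
  i= 2: A-J = 17 → R
  i= 3: P-E = 11 → L
  i= 4: J-P = 20 → U
  i= 5: I-W = 12 → M
  i= 6: T-C = 17 → R
  i= 7: I-X = 11 → L
  i= 8: Y-E = 20 → U
  i= 9: Q-E = 12 → M
  i=10: B-K = 17 → R
  i=11: L-A = 11 → L
  i=12: E-K = 20 → U
  i=13: W-K = 12 → M
  i=14: J-S = 17 → R
  shifts repeat with period 4: UMRL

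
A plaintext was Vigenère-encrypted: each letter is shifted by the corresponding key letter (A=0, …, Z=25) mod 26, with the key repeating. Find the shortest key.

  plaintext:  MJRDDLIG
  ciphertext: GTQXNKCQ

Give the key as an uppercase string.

UKZ

  i= 0: G-M = 20 → U
  i= 1: T-J = 10 → K
  i= 2: Q-R = 25 → Z
  i= 3: X-D = 20 → U
  i= 4: N-D = 10 → K
  i= 5: K-L = 25 → Z
  i= 6: C-I = 20 → U
  i= 7: Q-G = 10 → K
  shifts repeat with period 3: UKZ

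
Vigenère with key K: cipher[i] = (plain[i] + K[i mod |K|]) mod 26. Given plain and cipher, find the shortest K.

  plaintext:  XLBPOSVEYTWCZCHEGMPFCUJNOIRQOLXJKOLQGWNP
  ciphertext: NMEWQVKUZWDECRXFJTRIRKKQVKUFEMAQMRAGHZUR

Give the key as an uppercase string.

  i= 0: N-X = 16 → Q
  i= 1: M-L =  1 → B
  i= 2: E-B =  3 → D
  i= 3: W-P =  7 → H
  i= 4: Q-O =  2 → C
  i= 5: V-S =  3 → D
  i= 6: K-V = 15 → P
  i= 7: U-E = 16 → Q
  i= 8: Z-Y =  1 → B
  i= 9: W-T =  3 → D
  i=10: D-W =  7 → H
  i=11: E-C =  2 → C
  i=12: C-Z =  3 → D
  i=13: R-C = 15 → P
  i=14: X-H = 16 → Q
  i=15: F-E =  1 → B
  i=16: J-G =  3 → D
  i=17: T-M =  7 → H
  i=18: R-P =  2 → C
  i=19: I-F =  3 → D
  i=20: R-C = 15 → P
  i=21: K-U = 16 → Q
  i=22: K-J =  1 → B
  i=23: Q-N =  3 → D
  i=24: V-O =  7 → H
  i=25: K-I =  2 → C
  i=26: U-R =  3 → D
  i=27: F-Q = 15 → P
  i=28: E-O = 16 → Q
  i=29: M-L =  1 → B
  i=30: A-X =  3 → D
  i=31: Q-J =  7 → H
  i=32: M-K =  2 → C
  i=33: R-O =  3 → D
  i=34: A-L = 15 → P
  i=35: G-Q = 16 → Q
  i=36: H-G =  1 → B
  i=37: Z-W =  3 → D
  i=38: U-N =  7 → H
  i=39: R-P =  2 → C
  shifts repeat with period 7: QBDHCDP

QBDHCDP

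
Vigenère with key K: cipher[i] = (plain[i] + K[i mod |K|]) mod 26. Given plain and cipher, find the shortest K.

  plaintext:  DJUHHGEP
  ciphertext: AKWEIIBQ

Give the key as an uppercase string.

XBC

  i= 0: A-D = 23 → X
  i= 1: K-J =  1 → B
  i= 2: W-U =  2 → C
  i= 3: E-H = 23 → X
  i= 4: I-H =  1 → B
  i= 5: I-G =  2 → C
  i= 6: B-E = 23 → X
  i= 7: Q-P =  1 → B
  shifts repeat with period 3: XBC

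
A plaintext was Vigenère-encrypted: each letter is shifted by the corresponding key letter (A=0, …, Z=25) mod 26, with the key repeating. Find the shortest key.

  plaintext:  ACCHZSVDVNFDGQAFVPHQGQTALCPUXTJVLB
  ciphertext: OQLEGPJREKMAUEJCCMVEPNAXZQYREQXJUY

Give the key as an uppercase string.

  i= 0: O-A = 14 → O
  i= 1: Q-C = 14 → O
  i= 2: L-C =  9 → J
  i= 3: E-H = 23 → X
  i= 4: G-Z =  7 → H
  i= 5: P-S = 23 → X
  i= 6: J-V = 14 → O
  i= 7: R-D = 14 → O
  i= 8: E-V =  9 → J
  i= 9: K-N = 23 → X
  i=10: M-F =  7 → H
  i=11: A-D = 23 → X
  i=12: U-G = 14 → O
  i=13: E-Q = 14 → O
  i=14: J-A =  9 → J
  i=15: C-F = 23 → X
  i=16: C-V =  7 → H
  i=17: M-P = 23 → X
  i=18: V-H = 14 → O
  i=19: E-Q = 14 → O
  i=20: P-G =  9 → J
  i=21: N-Q = 23 → X
  i=22: A-T =  7 → H
  i=23: X-A = 23 → X
  i=24: Z-L = 14 → O
  i=25: Q-C = 14 → O
  i=26: Y-P =  9 → J
  i=27: R-U = 23 → X
  i=28: E-X =  7 → H
  i=29: Q-T = 23 → X
  i=30: X-J = 14 → O
  i=31: J-V = 14 → O
  i=32: U-L =  9 → J
  i=33: Y-B = 23 → X
  shifts repeat with period 6: OOJXHX

OOJXHX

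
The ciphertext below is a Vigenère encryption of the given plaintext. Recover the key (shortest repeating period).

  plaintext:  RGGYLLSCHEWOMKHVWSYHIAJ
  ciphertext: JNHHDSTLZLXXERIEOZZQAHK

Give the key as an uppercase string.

SHBJ

  i= 0: J-R = 18 → S
  i= 1: N-G =  7 → H
  i= 2: H-G =  1 → B
  i= 3: H-Y =  9 → J
  i= 4: D-L = 18 → S
  i= 5: S-L =  7 → H
  i= 6: T-S =  1 → B
  i= 7: L-C =  9 → J
  i= 8: Z-H = 18 → S
  i= 9: L-E =  7 → H
  i=10: X-W =  1 → B
  i=11: X-O =  9 → J
  i=12: E-M = 18 → S
  i=13: R-K =  7 → H
  i=14: I-H =  1 → B
  i=15: E-V =  9 → J
  i=16: O-W = 18 → S
  i=17: Z-S =  7 → H
  i=18: Z-Y =  1 → B
  i=19: Q-H =  9 → J
  i=20: A-I = 18 → S
  i=21: H-A =  7 → H
  i=22: K-J =  1 → B
  shifts repeat with period 4: SHBJ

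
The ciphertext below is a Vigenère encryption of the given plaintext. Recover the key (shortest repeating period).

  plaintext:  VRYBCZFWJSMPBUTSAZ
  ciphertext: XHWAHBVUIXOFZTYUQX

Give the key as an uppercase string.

CQYZF

  i= 0: X-V =  2 → C
  i= 1: H-R = 16 → Q
  i= 2: W-Y = 24 → Y
  i= 3: A-B = 25 → Z
  i= 4: H-C =  5 → F
  i= 5: B-Z =  2 → C
  i= 6: V-F = 16 → Q
  i= 7: U-W = 24 → Y
  i= 8: I-J = 25 → Z
  i= 9: X-S =  5 → F
  i=10: O-M =  2 → C
  i=11: F-P = 16 → Q
  i=12: Z-B = 24 → Y
  i=13: T-U = 25 → Z
  i=14: Y-T =  5 → F
  i=15: U-S =  2 → C
  i=16: Q-A = 16 → Q
  i=17: X-Z = 24 → Y
  shifts repeat with period 5: CQYZF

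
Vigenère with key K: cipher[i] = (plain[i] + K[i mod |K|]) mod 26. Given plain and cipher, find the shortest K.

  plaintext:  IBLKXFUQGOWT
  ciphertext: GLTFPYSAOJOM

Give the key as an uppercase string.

YKIVST

  i= 0: G-I = 24 → Y
  i= 1: L-B = 10 → K
  i= 2: T-L =  8 → I
  i= 3: F-K = 21 → V
  i= 4: P-X = 18 → S
  i= 5: Y-F = 19 → T
  i= 6: S-U = 24 → Y
  i= 7: A-Q = 10 → K
  i= 8: O-G =  8 → I
  i= 9: J-O = 21 → V
  i=10: O-W = 18 → S
  i=11: M-T = 19 → T
  shifts repeat with period 6: YKIVST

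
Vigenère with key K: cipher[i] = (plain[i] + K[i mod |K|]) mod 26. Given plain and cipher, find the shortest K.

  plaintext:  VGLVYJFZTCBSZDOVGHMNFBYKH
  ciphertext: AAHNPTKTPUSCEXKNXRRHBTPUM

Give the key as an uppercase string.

  i= 0: A-V =  5 → F
  i= 1: A-G = 20 → U
  i= 2: H-L = 22 → W
  i= 3: N-V = 18 → S
  i= 4: P-Y = 17 → R
  i= 5: T-J = 10 → K
  i= 6: K-F =  5 → F
  i= 7: T-Z = 20 → U
  i= 8: P-T = 22 → W
  i= 9: U-C = 18 → S
  i=10: S-B = 17 → R
  i=11: C-S = 10 → K
  i=12: E-Z =  5 → F
  i=13: X-D = 20 → U
  i=14: K-O = 22 → W
  i=15: N-V = 18 → S
  i=16: X-G = 17 → R
  i=17: R-H = 10 → K
  i=18: R-M =  5 → F
  i=19: H-N = 20 → U
  i=20: B-F = 22 → W
  i=21: T-B = 18 → S
  i=22: P-Y = 17 → R
  i=23: U-K = 10 → K
  i=24: M-H =  5 → F
  shifts repeat with period 6: FUWSRK

FUWSRK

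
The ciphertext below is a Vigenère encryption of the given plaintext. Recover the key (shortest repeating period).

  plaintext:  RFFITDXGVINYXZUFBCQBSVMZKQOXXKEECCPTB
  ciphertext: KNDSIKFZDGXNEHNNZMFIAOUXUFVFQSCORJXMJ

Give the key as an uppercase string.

  i= 0: K-R = 19 → T
  i= 1: N-F =  8 → I
  i= 2: D-F = 24 → Y
  i= 3: S-I = 10 → K
  i= 4: I-T = 15 → P
  i= 5: K-D =  7 → H
  i= 6: F-X =  8 → I
  i= 7: Z-G = 19 → T
  i= 8: D-V =  8 → I
  i= 9: G-I = 24 → Y
  i=10: X-N = 10 → K
  i=11: N-Y = 15 → P
  i=12: E-X =  7 → H
  i=13: H-Z =  8 → I
  i=14: N-U = 19 → T
  i=15: N-F =  8 → I
  i=16: Z-B = 24 → Y
  i=17: M-C = 10 → K
  i=18: F-Q = 15 → P
  i=19: I-B =  7 → H
  i=20: A-S =  8 → I
  i=21: O-V = 19 → T
  i=22: U-M =  8 → I
  i=23: X-Z = 24 → Y
  i=24: U-K = 10 → K
  i=25: F-Q = 15 → P
  i=26: V-O =  7 → H
  i=27: F-X =  8 → I
  i=28: Q-X = 19 → T
  i=29: S-K =  8 → I
  i=30: C-E = 24 → Y
  i=31: O-E = 10 → K
  i=32: R-C = 15 → P
  i=33: J-C =  7 → H
  i=34: X-P =  8 → I
  i=35: M-T = 19 → T
  i=36: J-B =  8 → I
  shifts repeat with period 7: TIYKPHI

TIYKPHI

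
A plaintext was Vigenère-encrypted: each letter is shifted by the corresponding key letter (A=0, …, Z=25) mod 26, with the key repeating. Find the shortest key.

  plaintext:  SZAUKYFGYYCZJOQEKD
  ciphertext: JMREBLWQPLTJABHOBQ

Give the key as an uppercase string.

RNRK

  i= 0: J-S = 17 → R
  i= 1: M-Z = 13 → N
  i= 2: R-A = 17 → R
  i= 3: E-U = 10 → K
  i= 4: B-K = 17 → R
  i= 5: L-Y = 13 → N
  i= 6: W-F = 17 → R
  i= 7: Q-G = 10 → K
  i= 8: P-Y = 17 → R
  i= 9: L-Y = 13 → N
  i=10: T-C = 17 → R
  i=11: J-Z = 10 → K
  i=12: A-J = 17 → R
  i=13: B-O = 13 → N
  i=14: H-Q = 17 → R
  i=15: O-E = 10 → K
  i=16: B-K = 17 → R
  i=17: Q-D = 13 → N
  shifts repeat with period 4: RNRK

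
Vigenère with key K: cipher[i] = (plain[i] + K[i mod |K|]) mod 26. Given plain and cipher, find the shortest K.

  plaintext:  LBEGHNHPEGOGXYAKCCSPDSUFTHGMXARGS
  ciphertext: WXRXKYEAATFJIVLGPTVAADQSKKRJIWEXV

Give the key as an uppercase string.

  i= 0: W-L = 11 → L
  i= 1: X-B = 22 → W
  i= 2: R-E = 13 → N
  i= 3: X-G = 17 → R
  i= 4: K-H =  3 → D
  i= 5: Y-N = 11 → L
  i= 6: E-H = 23 → X
  i= 7: A-P = 11 → L
  i= 8: A-E = 22 → W
  i= 9: T-G = 13 → N
  i=10: F-O = 17 → R
  i=11: J-G =  3 → D
  i=12: I-X = 11 → L
  i=13: V-Y = 23 → X
  i=14: L-A = 11 → L
  i=15: G-K = 22 → W
  i=16: P-C = 13 → N
  i=17: T-C = 17 → R
  i=18: V-S =  3 → D
  i=19: A-P = 11 → L
  i=20: A-D = 23 → X
  i=21: D-S = 11 → L
  i=22: Q-U = 22 → W
  i=23: S-F = 13 → N
  i=24: K-T = 17 → R
  i=25: K-H =  3 → D
  i=26: R-G = 11 → L
  i=27: J-M = 23 → X
  i=28: I-X = 11 → L
  i=29: W-A = 22 → W
  i=30: E-R = 13 → N
  i=31: X-G = 17 → R
  i=32: V-S =  3 → D
  shifts repeat with period 7: LWNRDLX

LWNRDLX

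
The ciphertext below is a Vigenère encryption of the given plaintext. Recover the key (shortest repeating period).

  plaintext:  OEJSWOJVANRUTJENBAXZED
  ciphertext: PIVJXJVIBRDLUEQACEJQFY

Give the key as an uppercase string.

  i= 0: P-O =  1 → B
  i= 1: I-E =  4 → E
  i= 2: V-J = 12 → M
  i= 3: J-S = 17 → R
  i= 4: X-W =  1 → B
  i= 5: J-O = 21 → V
  i= 6: V-J = 12 → M
  i= 7: I-V = 13 → N
  i= 8: B-A =  1 → B
  i= 9: R-N =  4 → E
  i=10: D-R = 12 → M
  i=11: L-U = 17 → R
  i=12: U-T =  1 → B
  i=13: E-J = 21 → V
  i=14: Q-E = 12 → M
  i=15: A-N = 13 → N
  i=16: C-B =  1 → B
  i=17: E-A =  4 → E
  i=18: J-X = 12 → M
  i=19: Q-Z = 17 → R
  i=20: F-E =  1 → B
  i=21: Y-D = 21 → V
  shifts repeat with period 8: BEMRBVMN

BEMRBVMN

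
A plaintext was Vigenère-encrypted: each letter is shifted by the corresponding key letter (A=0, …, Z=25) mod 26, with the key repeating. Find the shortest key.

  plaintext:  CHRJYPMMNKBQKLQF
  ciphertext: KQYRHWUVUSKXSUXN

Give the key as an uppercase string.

  i= 0: K-C =  8 → I
  i= 1: Q-H =  9 → J
  i= 2: Y-R =  7 → H
  i= 3: R-J =  8 → I
  i= 4: H-Y =  9 → J
  i= 5: W-P =  7 → H
  i= 6: U-M =  8 → I
  i= 7: V-M =  9 → J
  i= 8: U-N =  7 → H
  i= 9: S-K =  8 → I
  i=10: K-B =  9 → J
  i=11: X-Q =  7 → H
  i=12: S-K =  8 → I
  i=13: U-L =  9 → J
  i=14: X-Q =  7 → H
  i=15: N-F =  8 → I
  shifts repeat with period 3: IJH

IJH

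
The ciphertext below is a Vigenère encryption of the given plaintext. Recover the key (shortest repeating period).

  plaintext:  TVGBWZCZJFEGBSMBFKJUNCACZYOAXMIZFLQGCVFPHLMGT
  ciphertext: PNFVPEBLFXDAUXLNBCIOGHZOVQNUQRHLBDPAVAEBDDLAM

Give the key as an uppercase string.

WSZUTFZM

  i= 0: P-T = 22 → W
  i= 1: N-V = 18 → S
  i= 2: F-G = 25 → Z
  i= 3: V-B = 20 → U
  i= 4: P-W = 19 → T
  i= 5: E-Z =  5 → F
  i= 6: B-C = 25 → Z
  i= 7: L-Z = 12 → M
  i= 8: F-J = 22 → W
  i= 9: X-F = 18 → S
  i=10: D-E = 25 → Z
  i=11: A-G = 20 → U
  i=12: U-B = 19 → T
  i=13: X-S =  5 → F
  i=14: L-M = 25 → Z
  i=15: N-B = 12 → M
  i=16: B-F = 22 → W
  i=17: C-K = 18 → S
  i=18: I-J = 25 → Z
  i=19: O-U = 20 → U
  i=20: G-N = 19 → T
  i=21: H-C =  5 → F
  i=22: Z-A = 25 → Z
  i=23: O-C = 12 → M
  i=24: V-Z = 22 → W
  i=25: Q-Y = 18 → S
  i=26: N-O = 25 → Z
  i=27: U-A = 20 → U
  i=28: Q-X = 19 → T
  i=29: R-M =  5 → F
  i=30: H-I = 25 → Z
  i=31: L-Z = 12 → M
  i=32: B-F = 22 → W
  i=33: D-L = 18 → S
  i=34: P-Q = 25 → Z
  i=35: A-G = 20 → U
  i=36: V-C = 19 → T
  i=37: A-V =  5 → F
  i=38: E-F = 25 → Z
  i=39: B-P = 12 → M
  i=40: D-H = 22 → W
  i=41: D-L = 18 → S
  i=42: L-M = 25 → Z
  i=43: A-G = 20 → U
  i=44: M-T = 19 → T
  shifts repeat with period 8: WSZUTFZM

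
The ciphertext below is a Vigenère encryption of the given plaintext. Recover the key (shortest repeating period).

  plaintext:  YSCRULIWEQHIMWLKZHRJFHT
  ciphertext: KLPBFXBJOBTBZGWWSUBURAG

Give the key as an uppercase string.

  i= 0: K-Y = 12 → M
  i= 1: L-S = 19 → T
  i= 2: P-C = 13 → N
  i= 3: B-R = 10 → K
  i= 4: F-U = 11 → L
  i= 5: X-L = 12 → M
  i= 6: B-I = 19 → T
  i= 7: J-W = 13 → N
  i= 8: O-E = 10 → K
  i= 9: B-Q = 11 → L
  i=10: T-H = 12 → M
  i=11: B-I = 19 → T
  i=12: Z-M = 13 → N
  i=13: G-W = 10 → K
  i=14: W-L = 11 → L
  i=15: W-K = 12 → M
  i=16: S-Z = 19 → T
  i=17: U-H = 13 → N
  i=18: B-R = 10 → K
  i=19: U-J = 11 → L
  i=20: R-F = 12 → M
  i=21: A-H = 19 → T
  i=22: G-T = 13 → N
  shifts repeat with period 5: MTNKL

MTNKL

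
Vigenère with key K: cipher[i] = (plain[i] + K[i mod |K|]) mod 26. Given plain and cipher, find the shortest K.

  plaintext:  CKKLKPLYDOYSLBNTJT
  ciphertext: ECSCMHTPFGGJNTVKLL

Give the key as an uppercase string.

CSIR

  i= 0: E-C =  2 → C
  i= 1: C-K = 18 → S
  i= 2: S-K =  8 → I
  i= 3: C-L = 17 → R
  i= 4: M-K =  2 → C
  i= 5: H-P = 18 → S
  i= 6: T-L =  8 → I
  i= 7: P-Y = 17 → R
  i= 8: F-D =  2 → C
  i= 9: G-O = 18 → S
  i=10: G-Y =  8 → I
  i=11: J-S = 17 → R
  i=12: N-L =  2 → C
  i=13: T-B = 18 → S
  i=14: V-N =  8 → I
  i=15: K-T = 17 → R
  i=16: L-J =  2 → C
  i=17: L-T = 18 → S
  shifts repeat with period 4: CSIR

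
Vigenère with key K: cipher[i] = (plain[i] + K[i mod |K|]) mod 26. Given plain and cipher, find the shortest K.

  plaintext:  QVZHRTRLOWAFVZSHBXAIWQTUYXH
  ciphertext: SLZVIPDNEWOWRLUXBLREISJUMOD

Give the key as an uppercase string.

  i= 0: S-Q =  2 → C
  i= 1: L-V = 16 → Q
  i= 2: Z-Z =  0 → A
  i= 3: V-H = 14 → O
  i= 4: I-R = 17 → R
  i= 5: P-T = 22 → W
  i= 6: D-R = 12 → M
  i= 7: N-L =  2 → C
  i= 8: E-O = 16 → Q
  i= 9: W-W =  0 → A
  i=10: O-A = 14 → O
  i=11: W-F = 17 → R
  i=12: R-V = 22 → W
  i=13: L-Z = 12 → M
  i=14: U-S =  2 → C
  i=15: X-H = 16 → Q
  i=16: B-B =  0 → A
  i=17: L-X = 14 → O
  i=18: R-A = 17 → R
  i=19: E-I = 22 → W
  i=20: I-W = 12 → M
  i=21: S-Q =  2 → C
  i=22: J-T = 16 → Q
  i=23: U-U =  0 → A
  i=24: M-Y = 14 → O
  i=25: O-X = 17 → R
  i=26: D-H = 22 → W
  shifts repeat with period 7: CQAORWM

CQAORWM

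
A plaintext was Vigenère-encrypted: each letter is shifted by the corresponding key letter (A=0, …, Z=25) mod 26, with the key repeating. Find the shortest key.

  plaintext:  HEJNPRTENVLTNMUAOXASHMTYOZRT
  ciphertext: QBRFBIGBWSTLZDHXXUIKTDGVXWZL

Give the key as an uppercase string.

  i= 0: Q-H =  9 → J
  i= 1: B-E = 23 → X
  i= 2: R-J =  8 → I
  i= 3: F-N = 18 → S
  i= 4: B-P = 12 → M
  i= 5: I-R = 17 → R
  i= 6: G-T = 13 → N
  i= 7: B-E = 23 → X
  i= 8: W-N =  9 → J
  i= 9: S-V = 23 → X
  i=10: T-L =  8 → I
  i=11: L-T = 18 → S
  i=12: Z-N = 12 → M
  i=13: D-M = 17 → R
  i=14: H-U = 13 → N
  i=15: X-A = 23 → X
  i=16: X-O =  9 → J
  i=17: U-X = 23 → X
  i=18: I-A =  8 → I
  i=19: K-S = 18 → S
  i=20: T-H = 12 → M
  i=21: D-M = 17 → R
  i=22: G-T = 13 → N
  i=23: V-Y = 23 → X
  i=24: X-O =  9 → J
  i=25: W-Z = 23 → X
  i=26: Z-R =  8 → I
  i=27: L-T = 18 → S
  shifts repeat with period 8: JXISMRNX

JXISMRNX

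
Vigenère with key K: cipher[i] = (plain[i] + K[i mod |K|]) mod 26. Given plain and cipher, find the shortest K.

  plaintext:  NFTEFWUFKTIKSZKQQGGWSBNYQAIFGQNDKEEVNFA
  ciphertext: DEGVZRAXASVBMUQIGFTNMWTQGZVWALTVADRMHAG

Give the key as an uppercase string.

QZNRUVGS

  i= 0: D-N = 16 → Q
  i= 1: E-F = 25 → Z
  i= 2: G-T = 13 → N
  i= 3: V-E = 17 → R
  i= 4: Z-F = 20 → U
  i= 5: R-W = 21 → V
  i= 6: A-U =  6 → G
  i= 7: X-F = 18 → S
  i= 8: A-K = 16 → Q
  i= 9: S-T = 25 → Z
  i=10: V-I = 13 → N
  i=11: B-K = 17 → R
  i=12: M-S = 20 → U
  i=13: U-Z = 21 → V
  i=14: Q-K =  6 → G
  i=15: I-Q = 18 → S
  i=16: G-Q = 16 → Q
  i=17: F-G = 25 → Z
  i=18: T-G = 13 → N
  i=19: N-W = 17 → R
  i=20: M-S = 20 → U
  i=21: W-B = 21 → V
  i=22: T-N =  6 → G
  i=23: Q-Y = 18 → S
  i=24: G-Q = 16 → Q
  i=25: Z-A = 25 → Z
  i=26: V-I = 13 → N
  i=27: W-F = 17 → R
  i=28: A-G = 20 → U
  i=29: L-Q = 21 → V
  i=30: T-N =  6 → G
  i=31: V-D = 18 → S
  i=32: A-K = 16 → Q
  i=33: D-E = 25 → Z
  i=34: R-E = 13 → N
  i=35: M-V = 17 → R
  i=36: H-N = 20 → U
  i=37: A-F = 21 → V
  i=38: G-A =  6 → G
  shifts repeat with period 8: QZNRUVGS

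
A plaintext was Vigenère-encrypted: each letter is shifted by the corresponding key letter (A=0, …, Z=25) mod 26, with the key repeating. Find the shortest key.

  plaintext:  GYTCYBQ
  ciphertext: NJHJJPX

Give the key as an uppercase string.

HLO

  i= 0: N-G =  7 → H
  i= 1: J-Y = 11 → L
  i= 2: H-T = 14 → O
  i= 3: J-C =  7 → H
  i= 4: J-Y = 11 → L
  i= 5: P-B = 14 → O
  i= 6: X-Q =  7 → H
  shifts repeat with period 3: HLO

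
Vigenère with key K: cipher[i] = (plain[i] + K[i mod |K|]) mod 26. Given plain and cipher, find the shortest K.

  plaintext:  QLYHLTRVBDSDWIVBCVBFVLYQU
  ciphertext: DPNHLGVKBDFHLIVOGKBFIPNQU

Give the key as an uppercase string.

NEPAA

  i= 0: D-Q = 13 → N
  i= 1: P-L =  4 → E
  i= 2: N-Y = 15 → P
  i= 3: H-H =  0 → A
  i= 4: L-L =  0 → A
  i= 5: G-T = 13 → N
  i= 6: V-R =  4 → E
  i= 7: K-V = 15 → P
  i= 8: B-B =  0 → A
  i= 9: D-D =  0 → A
  i=10: F-S = 13 → N
  i=11: H-D =  4 → E
  i=12: L-W = 15 → P
  i=13: I-I =  0 → A
  i=14: V-V =  0 → A
  i=15: O-B = 13 → N
  i=16: G-C =  4 → E
  i=17: K-V = 15 → P
  i=18: B-B =  0 → A
  i=19: F-F =  0 → A
  i=20: I-V = 13 → N
  i=21: P-L =  4 → E
  i=22: N-Y = 15 → P
  i=23: Q-Q =  0 → A
  i=24: U-U =  0 → A
  shifts repeat with period 5: NEPAA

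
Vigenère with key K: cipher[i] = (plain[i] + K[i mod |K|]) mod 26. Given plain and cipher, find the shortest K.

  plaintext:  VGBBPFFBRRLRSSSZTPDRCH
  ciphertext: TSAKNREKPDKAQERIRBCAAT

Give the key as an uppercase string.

YMZJ

  i= 0: T-V = 24 → Y
  i= 1: S-G = 12 → M
  i= 2: A-B = 25 → Z
  i= 3: K-B =  9 → J
  i= 4: N-P = 24 → Y
  i= 5: R-F = 12 → M
  i= 6: E-F = 25 → Z
  i= 7: K-B =  9 → J
  i= 8: P-R = 24 → Y
  i= 9: D-R = 12 → M
  i=10: K-L = 25 → Z
  i=11: A-R =  9 → J
  i=12: Q-S = 24 → Y
  i=13: E-S = 12 → M
  i=14: R-S = 25 → Z
  i=15: I-Z =  9 → J
  i=16: R-T = 24 → Y
  i=17: B-P = 12 → M
  i=18: C-D = 25 → Z
  i=19: A-R =  9 → J
  i=20: A-C = 24 → Y
  i=21: T-H = 12 → M
  shifts repeat with period 4: YMZJ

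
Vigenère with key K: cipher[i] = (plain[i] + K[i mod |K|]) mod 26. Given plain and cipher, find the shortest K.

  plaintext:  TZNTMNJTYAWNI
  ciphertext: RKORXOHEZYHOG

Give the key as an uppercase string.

  i= 0: R-T = 24 → Y
  i= 1: K-Z = 11 → L
  i= 2: O-N =  1 → B
  i= 3: R-T = 24 → Y
  i= 4: X-M = 11 → L
  i= 5: O-N =  1 → B
  i= 6: H-J = 24 → Y
  i= 7: E-T = 11 → L
  i= 8: Z-Y =  1 → B
  i= 9: Y-A = 24 → Y
  i=10: H-W = 11 → L
  i=11: O-N =  1 → B
  i=12: G-I = 24 → Y
  shifts repeat with period 3: YLB

YLB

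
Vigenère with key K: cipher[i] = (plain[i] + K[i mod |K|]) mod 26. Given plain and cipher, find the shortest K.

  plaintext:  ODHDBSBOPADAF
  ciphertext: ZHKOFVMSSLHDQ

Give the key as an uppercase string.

LED

  i= 0: Z-O = 11 → L
  i= 1: H-D =  4 → E
  i= 2: K-H =  3 → D
  i= 3: O-D = 11 → L
  i= 4: F-B =  4 → E
  i= 5: V-S =  3 → D
  i= 6: M-B = 11 → L
  i= 7: S-O =  4 → E
  i= 8: S-P =  3 → D
  i= 9: L-A = 11 → L
  i=10: H-D =  4 → E
  i=11: D-A =  3 → D
  i=12: Q-F = 11 → L
  shifts repeat with period 3: LED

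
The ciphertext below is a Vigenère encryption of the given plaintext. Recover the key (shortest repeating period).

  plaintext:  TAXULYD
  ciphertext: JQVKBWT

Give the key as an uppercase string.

  i= 0: J-T = 16 → Q
  i= 1: Q-A = 16 → Q
  i= 2: V-X = 24 → Y
  i= 3: K-U = 16 → Q
  i= 4: B-L = 16 → Q
  i= 5: W-Y = 24 → Y
  i= 6: T-D = 16 → Q
  shifts repeat with period 3: QQY

QQY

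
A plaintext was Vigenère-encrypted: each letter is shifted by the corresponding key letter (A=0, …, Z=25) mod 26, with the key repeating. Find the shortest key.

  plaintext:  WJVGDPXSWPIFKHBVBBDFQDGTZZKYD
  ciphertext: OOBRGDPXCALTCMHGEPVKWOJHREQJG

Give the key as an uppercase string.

  i= 0: O-W = 18 → S
  i= 1: O-J =  5 → F
  i= 2: B-V =  6 → G
  i= 3: R-G = 11 → L
  i= 4: G-D =  3 → D
  i= 5: D-P = 14 → O
  i= 6: P-X = 18 → S
  i= 7: X-S =  5 → F
  i= 8: C-W =  6 → G
  i= 9: A-P = 11 → L
  i=10: L-I =  3 → D
  i=11: T-F = 14 → O
  i=12: C-K = 18 → S
  i=13: M-H =  5 → F
  i=14: H-B =  6 → G
  i=15: G-V = 11 → L
  i=16: E-B =  3 → D
  i=17: P-B = 14 → O
  i=18: V-D = 18 → S
  i=19: K-F =  5 → F
  i=20: W-Q =  6 → G
  i=21: O-D = 11 → L
  i=22: J-G =  3 → D
  i=23: H-T = 14 → O
  i=24: R-Z = 18 → S
  i=25: E-Z =  5 → F
  i=26: Q-K =  6 → G
  i=27: J-Y = 11 → L
  i=28: G-D =  3 → D
  shifts repeat with period 6: SFGLDO

SFGLDO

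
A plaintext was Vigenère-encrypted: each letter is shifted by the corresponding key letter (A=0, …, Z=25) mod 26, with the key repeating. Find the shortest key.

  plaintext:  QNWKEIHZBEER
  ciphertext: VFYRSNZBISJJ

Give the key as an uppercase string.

  i= 0: V-Q =  5 → F
  i= 1: F-N = 18 → S
  i= 2: Y-W =  2 → C
  i= 3: R-K =  7 → H
  i= 4: S-E = 14 → O
  i= 5: N-I =  5 → F
  i= 6: Z-H = 18 → S
  i= 7: B-Z =  2 → C
  i= 8: I-B =  7 → H
  i= 9: S-E = 14 → O
  i=10: J-E =  5 → F
  i=11: J-R = 18 → S
  shifts repeat with period 5: FSCHO

FSCHO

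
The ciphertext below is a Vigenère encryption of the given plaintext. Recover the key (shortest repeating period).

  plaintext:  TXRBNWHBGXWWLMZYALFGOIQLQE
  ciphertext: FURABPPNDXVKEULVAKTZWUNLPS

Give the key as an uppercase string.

MXAZOTI

  i= 0: F-T = 12 → M
  i= 1: U-X = 23 → X
  i= 2: R-R =  0 → A
  i= 3: A-B = 25 → Z
  i= 4: B-N = 14 → O
  i= 5: P-W = 19 → T
  i= 6: P-H =  8 → I
  i= 7: N-B = 12 → M
  i= 8: D-G = 23 → X
  i= 9: X-X =  0 → A
  i=10: V-W = 25 → Z
  i=11: K-W = 14 → O
  i=12: E-L = 19 → T
  i=13: U-M =  8 → I
  i=14: L-Z = 12 → M
  i=15: V-Y = 23 → X
  i=16: A-A =  0 → A
  i=17: K-L = 25 → Z
  i=18: T-F = 14 → O
  i=19: Z-G = 19 → T
  i=20: W-O =  8 → I
  i=21: U-I = 12 → M
  i=22: N-Q = 23 → X
  i=23: L-L =  0 → A
  i=24: P-Q = 25 → Z
  i=25: S-E = 14 → O
  shifts repeat with period 7: MXAZOTI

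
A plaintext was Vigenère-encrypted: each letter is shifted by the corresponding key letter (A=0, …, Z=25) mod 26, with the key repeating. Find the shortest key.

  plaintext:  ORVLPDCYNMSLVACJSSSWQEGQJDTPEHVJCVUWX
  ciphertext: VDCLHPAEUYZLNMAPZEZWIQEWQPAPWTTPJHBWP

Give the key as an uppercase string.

  i= 0: V-O =  7 → H
  i= 1: D-R = 12 → M
  i= 2: C-V =  7 → H
  i= 3: L-L =  0 → A
  i= 4: H-P = 18 → S
  i= 5: P-D = 12 → M
  i= 6: A-C = 24 → Y
  i= 7: E-Y =  6 → G
  i= 8: U-N =  7 → H
  i= 9: Y-M = 12 → M
  i=10: Z-S =  7 → H
  i=11: L-L =  0 → A
  i=12: N-V = 18 → S
  i=13: M-A = 12 → M
  i=14: A-C = 24 → Y
  i=15: P-J =  6 → G
  i=16: Z-S =  7 → H
  i=17: E-S = 12 → M
  i=18: Z-S =  7 → H
  i=19: W-W =  0 → A
  i=20: I-Q = 18 → S
  i=21: Q-E = 12 → M
  i=22: E-G = 24 → Y
  i=23: W-Q =  6 → G
  i=24: Q-J =  7 → H
  i=25: P-D = 12 → M
  i=26: A-T =  7 → H
  i=27: P-P =  0 → A
  i=28: W-E = 18 → S
  i=29: T-H = 12 → M
  i=30: T-V = 24 → Y
  i=31: P-J =  6 → G
  i=32: J-C =  7 → H
  i=33: H-V = 12 → M
  i=34: B-U =  7 → H
  i=35: W-W =  0 → A
  i=36: P-X = 18 → S
  shifts repeat with period 8: HMHASMYG

HMHASMYG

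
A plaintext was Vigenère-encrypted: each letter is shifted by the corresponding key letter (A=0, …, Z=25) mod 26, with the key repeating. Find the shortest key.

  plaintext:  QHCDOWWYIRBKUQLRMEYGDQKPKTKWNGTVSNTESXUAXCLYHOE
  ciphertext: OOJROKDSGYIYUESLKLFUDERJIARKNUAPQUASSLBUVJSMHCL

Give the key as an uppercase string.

YHHOAOHU

  i= 0: O-Q = 24 → Y
  i= 1: O-H =  7 → H
  i= 2: J-C =  7 → H
  i= 3: R-D = 14 → O
  i= 4: O-O =  0 → A
  i= 5: K-W = 14 → O
  i= 6: D-W =  7 → H
  i= 7: S-Y = 20 → U
  i= 8: G-I = 24 → Y
  i= 9: Y-R =  7 → H
  i=10: I-B =  7 → H
  i=11: Y-K = 14 → O
  i=12: U-U =  0 → A
  i=13: E-Q = 14 → O
  i=14: S-L =  7 → H
  i=15: L-R = 20 → U
  i=16: K-M = 24 → Y
  i=17: L-E =  7 → H
  i=18: F-Y =  7 → H
  i=19: U-G = 14 → O
  i=20: D-D =  0 → A
  i=21: E-Q = 14 → O
  i=22: R-K =  7 → H
  i=23: J-P = 20 → U
  i=24: I-K = 24 → Y
  i=25: A-T =  7 → H
  i=26: R-K =  7 → H
  i=27: K-W = 14 → O
  i=28: N-N =  0 → A
  i=29: U-G = 14 → O
  i=30: A-T =  7 → H
  i=31: P-V = 20 → U
  i=32: Q-S = 24 → Y
  i=33: U-N =  7 → H
  i=34: A-T =  7 → H
  i=35: S-E = 14 → O
  i=36: S-S =  0 → A
  i=37: L-X = 14 → O
  i=38: B-U =  7 → H
  i=39: U-A = 20 → U
  i=40: V-X = 24 → Y
  i=41: J-C =  7 → H
  i=42: S-L =  7 → H
  i=43: M-Y = 14 → O
  i=44: H-H =  0 → A
  i=45: C-O = 14 → O
  i=46: L-E =  7 → H
  shifts repeat with period 8: YHHOAOHU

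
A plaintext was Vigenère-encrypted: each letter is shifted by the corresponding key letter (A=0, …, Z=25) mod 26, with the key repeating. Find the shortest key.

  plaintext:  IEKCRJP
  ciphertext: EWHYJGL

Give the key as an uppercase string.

  i= 0: E-I = 22 → W
  i= 1: W-E = 18 → S
  i= 2: H-K = 23 → X
  i= 3: Y-C = 22 → W
  i= 4: J-R = 18 → S
  i= 5: G-J = 23 → X
  i= 6: L-P = 22 → W
  shifts repeat with period 3: WSX

WSX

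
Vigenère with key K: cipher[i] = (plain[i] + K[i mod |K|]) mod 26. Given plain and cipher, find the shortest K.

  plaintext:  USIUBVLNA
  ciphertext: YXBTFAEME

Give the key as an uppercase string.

  i= 0: Y-U =  4 → E
  i= 1: X-S =  5 → F
  i= 2: B-I = 19 → T
  i= 3: T-U = 25 → Z
  i= 4: F-B =  4 → E
  i= 5: A-V =  5 → F
  i= 6: E-L = 19 → T
  i= 7: M-N = 25 → Z
  i= 8: E-A =  4 → E
  shifts repeat with period 4: EFTZ

EFTZ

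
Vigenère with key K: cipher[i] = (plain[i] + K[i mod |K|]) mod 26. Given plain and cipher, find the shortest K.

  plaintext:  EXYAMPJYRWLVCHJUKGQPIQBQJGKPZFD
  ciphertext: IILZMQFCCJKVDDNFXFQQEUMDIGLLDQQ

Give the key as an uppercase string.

  i= 0: I-E =  4 → E
  i= 1: I-X = 11 → L
  i= 2: L-Y = 13 → N
  i= 3: Z-A = 25 → Z
  i= 4: M-M =  0 → A
  i= 5: Q-P =  1 → B
  i= 6: F-J = 22 → W
  i= 7: C-Y =  4 → E
  i= 8: C-R = 11 → L
  i= 9: J-W = 13 → N
  i=10: K-L = 25 → Z
  i=11: V-V =  0 → A
  i=12: D-C =  1 → B
  i=13: D-H = 22 → W
  i=14: N-J =  4 → E
  i=15: F-U = 11 → L
  i=16: X-K = 13 → N
  i=17: F-G = 25 → Z
  i=18: Q-Q =  0 → A
  i=19: Q-P =  1 → B
  i=20: E-I = 22 → W
  i=21: U-Q =  4 → E
  i=22: M-B = 11 → L
  i=23: D-Q = 13 → N
  i=24: I-J = 25 → Z
  i=25: G-G =  0 → A
  i=26: L-K =  1 → B
  i=27: L-P = 22 → W
  i=28: D-Z =  4 → E
  i=29: Q-F = 11 → L
  i=30: Q-D = 13 → N
  shifts repeat with period 7: ELNZABW

ELNZABW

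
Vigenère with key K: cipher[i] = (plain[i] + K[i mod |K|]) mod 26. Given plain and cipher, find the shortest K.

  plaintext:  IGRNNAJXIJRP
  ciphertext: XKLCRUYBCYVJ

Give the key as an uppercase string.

PEU

  i= 0: X-I = 15 → P
  i= 1: K-G =  4 → E
  i= 2: L-R = 20 → U
  i= 3: C-N = 15 → P
  i= 4: R-N =  4 → E
  i= 5: U-A = 20 → U
  i= 6: Y-J = 15 → P
  i= 7: B-X =  4 → E
  i= 8: C-I = 20 → U
  i= 9: Y-J = 15 → P
  i=10: V-R =  4 → E
  i=11: J-P = 20 → U
  shifts repeat with period 3: PEU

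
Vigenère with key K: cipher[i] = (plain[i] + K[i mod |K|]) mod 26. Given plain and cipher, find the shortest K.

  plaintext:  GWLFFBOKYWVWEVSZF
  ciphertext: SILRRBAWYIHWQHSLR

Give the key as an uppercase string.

MMA

  i= 0: S-G = 12 → M
  i= 1: I-W = 12 → M
  i= 2: L-L =  0 → A
  i= 3: R-F = 12 → M
  i= 4: R-F = 12 → M
  i= 5: B-B =  0 → A
  i= 6: A-O = 12 → M
  i= 7: W-K = 12 → M
  i= 8: Y-Y =  0 → A
  i= 9: I-W = 12 → M
  i=10: H-V = 12 → M
  i=11: W-W =  0 → A
  i=12: Q-E = 12 → M
  i=13: H-V = 12 → M
  i=14: S-S =  0 → A
  i=15: L-Z = 12 → M
  i=16: R-F = 12 → M
  shifts repeat with period 3: MMA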